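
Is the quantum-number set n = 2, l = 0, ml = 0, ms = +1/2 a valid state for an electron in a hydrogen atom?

n = 2 is a positive integer. l = 0 satisfies 0 ≤ l ≤ n−1 = 1. ml = 0 lies in the range −l … +l (here 0). ms = +1/2 is one of ±1/2.
All four constraints are satisfied.

Valid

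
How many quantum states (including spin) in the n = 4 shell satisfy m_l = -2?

With n = 4 the allowed l are 0, 1, …, 3.
The (l, m_l) pairs meeting m_l = -2 give: l=2 → 1; l=3 → 1.
Orbitals: 1 + 1 = 2. Each orbital carries two spin states, so 2 × 2 = 4 states.

4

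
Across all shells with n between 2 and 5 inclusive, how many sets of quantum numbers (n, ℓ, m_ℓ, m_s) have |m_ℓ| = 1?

40

Work shell by shell — for each n, count the (ℓ, m_ℓ) pairs that satisfy |m_ℓ| = 1:
n=2 → 2; n=3 → 4; n=4 → 6; n=5 → 8.
Orbitals: 2 + 4 + 6 + 8 = 20. Including both spin states (m_s = ±1/2) gives 2 × 20 = 40 states.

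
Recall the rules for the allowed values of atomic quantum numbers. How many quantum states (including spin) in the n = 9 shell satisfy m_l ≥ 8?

2

Orbitals with m_l ≥ 8, by l: l=8 → 1.
Orbitals: 1. Each orbital carries two spin states, so 1 × 2 = 2 states.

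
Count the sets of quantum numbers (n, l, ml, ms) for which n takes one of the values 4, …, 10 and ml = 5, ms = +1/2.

Go shell by shell, enumerating (l, ml) with ml = 5:
n=6 → 1; n=7 → 2; n=8 → 3; n=9 → 4; n=10 → 5.
Orbitals: 1 + 2 + 3 + 4 + 5 = 15. With ms fixed to +1/2 there is one state per orbital, so 15 states.

15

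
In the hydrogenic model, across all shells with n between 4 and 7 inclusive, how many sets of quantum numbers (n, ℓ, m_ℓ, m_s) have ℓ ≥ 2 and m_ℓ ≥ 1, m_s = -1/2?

48

Count contributing orbitals for each principal shell:
n=4 → 5; n=5 → 9; n=6 → 14; n=7 → 20.
Orbitals: 5 + 9 + 14 + 20 = 48. With m_s fixed to -1/2 there is one state per orbital, so 48 states.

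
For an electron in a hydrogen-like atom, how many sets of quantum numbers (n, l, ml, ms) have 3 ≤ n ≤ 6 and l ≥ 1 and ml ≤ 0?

96

Work shell by shell — for each n, count the (l, ml) pairs that satisfy l ≥ 1 and ml ≤ 0:
n=3 → 5; n=4 → 9; n=5 → 14; n=6 → 20.
Orbitals: 5 + 9 + 14 + 20 = 48. Including both spin states (ms = ±1/2) gives 2 × 48 = 96 states.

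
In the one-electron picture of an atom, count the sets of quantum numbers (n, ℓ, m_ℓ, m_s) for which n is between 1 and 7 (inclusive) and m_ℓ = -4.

12

Per-shell orbital counts meeting the constraint:
n=5 → 1; n=6 → 2; n=7 → 3.
Orbitals: 1 + 2 + 3 = 6. Including both spin states (m_s = ±1/2) gives 2 × 6 = 12 states.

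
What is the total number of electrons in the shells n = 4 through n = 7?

Shell n has n² orbitals: 4²=16 + 5²=25 + 6²=36 + 7²=49 = 126 orbitals.
Two spin states per orbital: 2 × 126 = 252 electrons.

252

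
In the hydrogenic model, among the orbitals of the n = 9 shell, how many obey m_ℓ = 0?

Go through ℓ = 0, …, 8 (the values permitted for n = 9).
The (ℓ, m_ℓ) pairs meeting m_ℓ = 0 give: ℓ=0 → 1; ℓ=1 → 1; ℓ=2 → 1; ℓ=3 → 1; ℓ=4 → 1; ℓ=5 → 1; ℓ=6 → 1; ℓ=7 → 1; ℓ=8 → 1.
Total orbitals: 1 + 1 + 1 + 1 + 1 + 1 + 1 + 1 + 1 = 9.

9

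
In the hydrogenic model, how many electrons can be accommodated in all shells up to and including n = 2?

10

Total orbitals = 1² + 2² = 5. Doubling for spin gives 10 electrons.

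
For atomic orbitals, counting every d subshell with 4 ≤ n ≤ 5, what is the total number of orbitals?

A d subshell (l = 2) exists for every n ≥ 3, so shells n = 4, 5 each contribute one — 2 subshells.
Since each d subshell has 2·2+1 = 5 orbitals, the total is 2 × 5 = 10.

10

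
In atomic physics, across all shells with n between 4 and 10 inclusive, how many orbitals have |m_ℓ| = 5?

30

Work shell by shell — for each n, count the (ℓ, m_ℓ) pairs that satisfy |m_ℓ| = 5:
n=6 → 2; n=7 → 4; n=8 → 6; n=9 → 8; n=10 → 10.
Total orbitals: 2 + 4 + 6 + 8 + 10 = 30.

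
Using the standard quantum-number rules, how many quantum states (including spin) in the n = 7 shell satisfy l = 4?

18

With n = 7 the allowed l are 0, 1, …, 6.
Orbitals with l = 4, by l: l=4 → 9.
Orbitals: 9. Each orbital carries two spin states, so 9 × 2 = 18 states.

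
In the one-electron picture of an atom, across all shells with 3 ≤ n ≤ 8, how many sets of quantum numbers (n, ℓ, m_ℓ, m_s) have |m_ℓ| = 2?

84

Treat each shell separately and count matching orbitals:
n=3 → 2; n=4 → 4; n=5 → 6; n=6 → 8; n=7 → 10; n=8 → 12.
Orbitals: 2 + 4 + 6 + 8 + 10 + 12 = 42. Including both spin states (m_s = ±1/2) gives 2 × 42 = 84 states.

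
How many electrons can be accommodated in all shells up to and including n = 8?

Total orbitals = 1² + 2² + 3² + 4² + 5² + 6² + 7² + 8² = 204. Doubling for spin gives 408 electrons.

408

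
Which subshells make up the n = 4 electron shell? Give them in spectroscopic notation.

For n = 4, ℓ runs from 0 to 3. In spectroscopic notation ℓ = 0,1,2,… ↔ s,p,d,f,g,h,i, so the subshells are 4s, 4p, 4d, 4f.

4s, 4p, 4d, 4f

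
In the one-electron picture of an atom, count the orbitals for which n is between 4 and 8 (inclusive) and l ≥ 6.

41

Per-shell orbital counts meeting the constraint:
n=7 → 13; n=8 → 28.
Total orbitals: 13 + 28 = 41.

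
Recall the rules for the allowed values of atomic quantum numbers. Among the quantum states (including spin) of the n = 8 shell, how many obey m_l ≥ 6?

6

For n = 8, l ranges over 0 … 7.
Contributions: l=6 → 1; l=7 → 2.
Orbitals: 1 + 2 = 3. Each orbital carries two spin states, so 3 × 2 = 6 states.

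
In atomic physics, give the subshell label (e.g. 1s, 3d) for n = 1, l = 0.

l = 0 corresponds to the letter 's', so the subshell is 1s.

1s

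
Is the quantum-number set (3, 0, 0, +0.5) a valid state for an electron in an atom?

n = 3 is a positive integer. l = 0 satisfies 0 ≤ l ≤ n−1 = 2. ml = 0 lies in the range −l … +l (here 0). ms = +1/2 is one of ±1/2.
All four constraints are satisfied.

Valid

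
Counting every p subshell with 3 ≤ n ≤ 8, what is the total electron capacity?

A p subshell (ℓ = 1) exists for every n ≥ 2, so shells n = 3, 4, 5, 6, 7, 8 each contribute one — 6 subshells.
Since each p subshell holds 2(2·1+1) = 6 electrons, the total is 6 × 6 = 36.

36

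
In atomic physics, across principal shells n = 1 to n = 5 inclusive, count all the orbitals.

Shell n has n² orbitals: 1²=1 + 2²=4 + 3²=9 + 4²=16 + 5²=25 = 55 orbitals.

55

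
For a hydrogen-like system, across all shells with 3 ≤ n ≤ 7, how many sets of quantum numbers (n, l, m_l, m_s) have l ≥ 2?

230

Work shell by shell — for each n, count the (l, m_l) pairs that satisfy l ≥ 2:
n=3 → 5; n=4 → 12; n=5 → 21; n=6 → 32; n=7 → 45.
Orbitals: 5 + 12 + 21 + 32 + 45 = 115. Including both spin states (m_s = ±1/2) gives 2 × 115 = 230 states.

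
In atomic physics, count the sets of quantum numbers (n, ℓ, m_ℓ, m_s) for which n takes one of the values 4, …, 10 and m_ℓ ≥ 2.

238

Per-shell orbital counts meeting the constraint:
n=4 → 3; n=5 → 6; n=6 → 10; n=7 → 15; n=8 → 21; n=9 → 28; n=10 → 36.
Orbitals: 3 + 6 + 10 + 15 + 21 + 28 + 36 = 119. Including both spin states (m_s = ±1/2) gives 2 × 119 = 238 states.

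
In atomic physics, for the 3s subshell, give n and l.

n = 3, l = 0

The leading integer gives n = 3; the letter 's' means l = 0.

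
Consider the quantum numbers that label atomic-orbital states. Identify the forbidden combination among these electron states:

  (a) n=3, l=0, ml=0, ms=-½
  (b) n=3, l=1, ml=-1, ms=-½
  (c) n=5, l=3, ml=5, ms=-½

(c)

(c) has |ml| = 5 > l = 3, violating −l ≤ ml ≤ l.
The remaining sets (a), (b) satisfy all four rules.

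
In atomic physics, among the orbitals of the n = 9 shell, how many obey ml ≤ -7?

The n = 9 shell has l = 0 through 8; check each.
Orbitals with ml ≤ -7, by l: l=7 → 1; l=8 → 2.
Total orbitals: 1 + 2 = 3.

3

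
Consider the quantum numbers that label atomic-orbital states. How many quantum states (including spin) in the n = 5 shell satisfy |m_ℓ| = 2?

Go through ℓ = 0, …, 4 (the values permitted for n = 5).
Per ℓ-value: ℓ=2 → 2; ℓ=3 → 2; ℓ=4 → 2.
Orbitals: 2 + 2 + 2 = 6. Each orbital carries two spin states, so 6 × 2 = 12 states.

12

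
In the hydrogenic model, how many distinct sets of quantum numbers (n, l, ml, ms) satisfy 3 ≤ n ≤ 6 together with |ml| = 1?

56

Count contributing orbitals for each principal shell:
n=3 → 4; n=4 → 6; n=5 → 8; n=6 → 10.
Orbitals: 4 + 6 + 8 + 10 = 28. Including both spin states (ms = ±1/2) gives 2 × 28 = 56 states.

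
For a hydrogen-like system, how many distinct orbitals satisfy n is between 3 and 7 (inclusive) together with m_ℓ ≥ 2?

Treat each shell separately and count matching orbitals:
n=3 → 1; n=4 → 3; n=5 → 6; n=6 → 10; n=7 → 15.
Total orbitals: 1 + 3 + 6 + 10 + 15 = 35.

35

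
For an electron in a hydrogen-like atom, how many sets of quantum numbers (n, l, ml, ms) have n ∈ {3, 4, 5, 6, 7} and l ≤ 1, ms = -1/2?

Per-shell orbital counts meeting the constraint:
n=3 → 4; n=4 → 4; n=5 → 4; n=6 → 4; n=7 → 4.
Orbitals: 4 + 4 + 4 + 4 + 4 = 20. With ms fixed to -1/2 there is one state per orbital, so 20 states.

20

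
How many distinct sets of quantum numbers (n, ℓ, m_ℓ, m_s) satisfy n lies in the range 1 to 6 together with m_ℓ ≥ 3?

20

Go shell by shell, enumerating (ℓ, m_ℓ) with m_ℓ ≥ 3:
n=4 → 1; n=5 → 3; n=6 → 6.
Orbitals: 1 + 3 + 6 = 10. Including both spin states (m_s = ±1/2) gives 2 × 10 = 20 states.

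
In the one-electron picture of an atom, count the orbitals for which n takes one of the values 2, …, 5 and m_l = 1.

Go shell by shell, enumerating (l, m_l) with m_l = 1:
n=2 → 1; n=3 → 2; n=4 → 3; n=5 → 4.
Total orbitals: 1 + 2 + 3 + 4 = 10.

10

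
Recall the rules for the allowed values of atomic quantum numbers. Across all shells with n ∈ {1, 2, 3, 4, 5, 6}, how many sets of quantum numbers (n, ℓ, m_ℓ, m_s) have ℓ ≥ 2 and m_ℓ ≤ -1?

60

Work shell by shell — for each n, count the (ℓ, m_ℓ) pairs that satisfy ℓ ≥ 2 and m_ℓ ≤ -1:
n=3 → 2; n=4 → 5; n=5 → 9; n=6 → 14.
Orbitals: 2 + 5 + 9 + 14 = 30. Including both spin states (m_s = ±1/2) gives 2 × 30 = 60 states.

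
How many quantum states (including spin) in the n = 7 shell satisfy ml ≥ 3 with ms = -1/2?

10

Orbitals with ml ≥ 3, by l: l=3 → 1; l=4 → 2; l=5 → 3; l=6 → 4.
Orbitals: 1 + 2 + 3 + 4 = 10. With ms fixed to a single value there is one state per orbital, giving 10 states.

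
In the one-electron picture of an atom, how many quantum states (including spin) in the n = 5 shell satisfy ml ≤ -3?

6

Per l-value: l=3 → 1; l=4 → 2.
Orbitals: 1 + 2 = 3. Each orbital carries two spin states, so 3 × 2 = 6 states.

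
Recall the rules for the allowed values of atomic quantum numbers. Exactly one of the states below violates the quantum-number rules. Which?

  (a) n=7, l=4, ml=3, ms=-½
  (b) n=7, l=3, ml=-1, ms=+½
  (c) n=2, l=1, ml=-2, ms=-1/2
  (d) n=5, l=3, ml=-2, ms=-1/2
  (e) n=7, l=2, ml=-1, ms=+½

(c)

(c) has |ml| = 2 > l = 1, violating −l ≤ ml ≤ l.
The remaining sets (a), (b), (d), (e) satisfy all four rules.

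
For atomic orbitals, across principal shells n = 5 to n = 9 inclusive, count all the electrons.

510

Shell n has n² orbitals: 5²=25 + 6²=36 + 7²=49 + 8²=64 + 9²=81 = 255 orbitals.
Two spin states per orbital: 2 × 255 = 510 electrons.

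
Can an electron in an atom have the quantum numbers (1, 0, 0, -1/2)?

n = 1 is a positive integer. ℓ = 0 satisfies 0 ≤ ℓ ≤ n−1 = 0. m_ℓ = 0 lies in the range −ℓ … +ℓ (here 0). m_s = -1/2 is one of ±1/2.
All four constraints are satisfied.

Yes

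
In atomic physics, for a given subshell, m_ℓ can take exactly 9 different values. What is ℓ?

m_ℓ ranges over 2ℓ+1 integers, so 2ℓ+1 = 9 ⇒ ℓ = 4.

ℓ = 4 (g)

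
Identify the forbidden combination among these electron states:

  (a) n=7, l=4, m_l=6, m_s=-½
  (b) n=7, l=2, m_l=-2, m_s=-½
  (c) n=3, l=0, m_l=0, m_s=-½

(a) has |m_l| = 6 > l = 4, violating −l ≤ m_l ≤ l.
The remaining sets (b), (c) satisfy all four rules.

(a)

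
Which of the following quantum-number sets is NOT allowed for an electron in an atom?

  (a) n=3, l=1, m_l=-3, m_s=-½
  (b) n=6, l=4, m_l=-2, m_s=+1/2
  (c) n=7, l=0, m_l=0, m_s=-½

(a) has |m_l| = 3 > l = 1, violating −l ≤ m_l ≤ l.
The remaining sets (b), (c) satisfy all four rules.

(a)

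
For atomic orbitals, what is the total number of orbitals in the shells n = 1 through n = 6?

91

Shell n has n² orbitals: 1²=1 + 2²=4 + 3²=9 + 4²=16 + 5²=25 + 6²=36 = 91 orbitals.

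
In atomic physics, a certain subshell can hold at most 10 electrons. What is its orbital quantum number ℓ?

ℓ = 2

2(2ℓ+1) = 10 ⇒ 2ℓ+1 = 5 ⇒ ℓ = 2.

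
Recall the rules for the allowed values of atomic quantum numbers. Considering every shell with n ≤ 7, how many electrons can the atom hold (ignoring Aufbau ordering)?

Total orbitals = 1² + 2² + 3² + 4² + 5² + 6² + 7² = 140. Doubling for spin gives 280 electrons.

280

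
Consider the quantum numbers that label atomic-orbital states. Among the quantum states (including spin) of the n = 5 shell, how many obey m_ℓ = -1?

The n = 5 shell has ℓ = 0 through 4; check each.
Per ℓ-value: ℓ=1 → 1; ℓ=2 → 1; ℓ=3 → 1; ℓ=4 → 1.
Orbitals: 1 + 1 + 1 + 1 = 4. Each orbital carries two spin states, so 4 × 2 = 8 states.

8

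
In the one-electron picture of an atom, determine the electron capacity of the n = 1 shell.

A shell holds 2n² electrons: 2 × 1² = 2 × 1 = 2.

2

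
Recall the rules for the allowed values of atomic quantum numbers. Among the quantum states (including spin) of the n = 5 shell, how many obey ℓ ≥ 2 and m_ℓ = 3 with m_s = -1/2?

2

The n = 5 shell has ℓ = 0 through 4; check each.
Contributions: ℓ=3 → 1; ℓ=4 → 1.
Orbitals: 1 + 1 = 2. With m_s fixed to a single value there is one state per orbital, giving 2 states.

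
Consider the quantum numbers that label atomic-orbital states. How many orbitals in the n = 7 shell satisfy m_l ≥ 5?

Go through l = 0, …, 6 (the values permitted for n = 7).
The (l, m_l) pairs meeting m_l ≥ 5 give: l=5 → 1; l=6 → 2.
Total orbitals: 1 + 2 = 3.

3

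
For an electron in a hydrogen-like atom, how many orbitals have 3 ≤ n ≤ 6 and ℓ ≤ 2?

Per-shell orbital counts meeting the constraint:
n=3 → 9; n=4 → 9; n=5 → 9; n=6 → 9.
Total orbitals: 9 + 9 + 9 + 9 = 36.

36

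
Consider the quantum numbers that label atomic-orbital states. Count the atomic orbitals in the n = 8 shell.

64

The n = 8 shell contains n² = 8² = 64 orbitals.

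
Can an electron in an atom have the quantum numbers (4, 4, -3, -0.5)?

The orbital quantum number must satisfy 0 ≤ ℓ ≤ n−1. With n = 4 the allowed ℓ values are 0, 1, 2, 3, so ℓ = 4 is out of range.

Not allowed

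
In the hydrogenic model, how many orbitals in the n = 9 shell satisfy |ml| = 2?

14

Orbitals with |ml| = 2, by l: l=2 → 2; l=3 → 2; l=4 → 2; l=5 → 2; l=6 → 2; l=7 → 2; l=8 → 2.
Total orbitals: 2 + 2 + 2 + 2 + 2 + 2 + 2 = 14.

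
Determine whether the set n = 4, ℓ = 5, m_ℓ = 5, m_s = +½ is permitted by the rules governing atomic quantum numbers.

The orbital quantum number must satisfy 0 ≤ ℓ ≤ n−1. With n = 4 the allowed ℓ values are 0, 1, 2, 3, so ℓ = 5 is out of range.

Invalid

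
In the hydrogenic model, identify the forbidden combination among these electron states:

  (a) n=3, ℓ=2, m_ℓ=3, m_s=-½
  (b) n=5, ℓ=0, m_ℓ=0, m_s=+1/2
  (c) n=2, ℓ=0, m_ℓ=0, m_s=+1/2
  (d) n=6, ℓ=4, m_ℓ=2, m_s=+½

(a) has |m_ℓ| = 3 > ℓ = 2, violating −ℓ ≤ m_ℓ ≤ ℓ.
The remaining sets (b), (c), (d) satisfy all four rules.

(a)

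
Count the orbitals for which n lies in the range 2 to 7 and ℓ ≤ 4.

Go shell by shell, enumerating (ℓ, m_ℓ) with ℓ ≤ 4:
n=2 → 4; n=3 → 9; n=4 → 16; n=5 → 25; n=6 → 25; n=7 → 25.
Total orbitals: 4 + 9 + 16 + 25 + 25 + 25 = 104.

104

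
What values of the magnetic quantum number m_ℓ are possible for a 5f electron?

The 5f subshell has ℓ = 3, and m_ℓ takes every integer from −ℓ to +ℓ. With ℓ = 3 that gives the 7 values -3, -2, -1, 0, 1, 2, 3.

-3, -2, -1, 0, 1, 2, 3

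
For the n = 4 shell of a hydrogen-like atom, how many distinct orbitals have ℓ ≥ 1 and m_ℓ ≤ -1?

With n = 4 the allowed ℓ are 0, 1, …, 3.
Orbitals with ℓ ≥ 1 and m_ℓ ≤ -1, by ℓ: ℓ=1 → 1; ℓ=2 → 2; ℓ=3 → 3.
Total orbitals: 1 + 2 + 3 = 6.

6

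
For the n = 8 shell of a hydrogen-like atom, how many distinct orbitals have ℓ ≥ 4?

48

Go through ℓ = 0, …, 7 (the values permitted for n = 8).
Contributions: ℓ=4 → 9; ℓ=5 → 11; ℓ=6 → 13; ℓ=7 → 15.
Total orbitals: 9 + 11 + 13 + 15 = 48.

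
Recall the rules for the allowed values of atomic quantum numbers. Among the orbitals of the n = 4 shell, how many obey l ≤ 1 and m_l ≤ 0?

Contributions: l=0 → 1; l=1 → 2.
Total orbitals: 1 + 2 = 3.

3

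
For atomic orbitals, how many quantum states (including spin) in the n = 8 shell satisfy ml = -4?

With n = 8 the allowed l are 0, 1, …, 7.
Orbitals with ml = -4, by l: l=4 → 1; l=5 → 1; l=6 → 1; l=7 → 1.
Orbitals: 1 + 1 + 1 + 1 = 4. Each orbital carries two spin states, so 4 × 2 = 8 states.

8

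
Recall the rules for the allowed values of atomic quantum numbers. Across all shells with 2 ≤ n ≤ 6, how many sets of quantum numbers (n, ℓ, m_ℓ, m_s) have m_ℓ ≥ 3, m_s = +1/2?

Go shell by shell, enumerating (ℓ, m_ℓ) with m_ℓ ≥ 3:
n=4 → 1; n=5 → 3; n=6 → 6.
Orbitals: 1 + 3 + 6 = 10. With m_s fixed to +1/2 there is one state per orbital, so 10 states.

10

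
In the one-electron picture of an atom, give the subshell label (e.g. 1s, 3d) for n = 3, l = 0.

l = 0 corresponds to the letter 's', so the subshell is 3s.

3s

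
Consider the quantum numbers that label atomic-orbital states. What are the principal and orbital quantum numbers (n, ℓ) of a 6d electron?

The leading integer gives n = 6; the letter 'd' means ℓ = 2.

n = 6, ℓ = 2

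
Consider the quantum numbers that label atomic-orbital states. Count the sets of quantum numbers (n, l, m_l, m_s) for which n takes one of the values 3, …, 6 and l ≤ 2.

72

For each n in the range, tally the orbitals obeying l ≤ 2:
n=3 → 9; n=4 → 9; n=5 → 9; n=6 → 9.
Orbitals: 9 + 9 + 9 + 9 = 36. Including both spin states (m_s = ±1/2) gives 2 × 36 = 72 states.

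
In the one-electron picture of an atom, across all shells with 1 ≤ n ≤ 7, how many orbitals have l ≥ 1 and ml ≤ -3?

Work shell by shell — for each n, count the (l, ml) pairs that satisfy l ≥ 1 and ml ≤ -3:
n=4 → 1; n=5 → 3; n=6 → 6; n=7 → 10.
Total orbitals: 1 + 3 + 6 + 10 = 20.

20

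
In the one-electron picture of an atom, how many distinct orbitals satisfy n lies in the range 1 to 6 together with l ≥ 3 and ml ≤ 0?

28

Go shell by shell, enumerating (l, ml) with l ≥ 3 and ml ≤ 0:
n=4 → 4; n=5 → 9; n=6 → 15.
Total orbitals: 4 + 9 + 15 = 28.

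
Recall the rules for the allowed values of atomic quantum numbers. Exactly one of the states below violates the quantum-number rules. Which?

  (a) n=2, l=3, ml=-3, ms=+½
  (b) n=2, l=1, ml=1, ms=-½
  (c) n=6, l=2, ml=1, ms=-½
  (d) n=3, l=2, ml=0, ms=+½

(a)

(a) has l = 3 ≥ n = 2, violating 0 ≤ l ≤ n−1.
The remaining sets (b), (c), (d) satisfy all four rules.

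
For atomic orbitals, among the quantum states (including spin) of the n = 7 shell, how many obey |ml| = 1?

24

For n = 7, l ranges over 0 … 6.
Contributions: l=1 → 2; l=2 → 2; l=3 → 2; l=4 → 2; l=5 → 2; l=6 → 2.
Orbitals: 2 + 2 + 2 + 2 + 2 + 2 = 12. Each orbital carries two spin states, so 12 × 2 = 24 states.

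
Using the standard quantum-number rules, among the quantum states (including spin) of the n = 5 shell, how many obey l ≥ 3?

Go through l = 0, …, 4 (the values permitted for n = 5).
Contributions: l=3 → 7; l=4 → 9.
Orbitals: 7 + 9 = 16. Each orbital carries two spin states, so 16 × 2 = 32 states.

32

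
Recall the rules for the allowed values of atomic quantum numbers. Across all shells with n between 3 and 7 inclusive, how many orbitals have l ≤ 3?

Treat each shell separately and count matching orbitals:
n=3 → 9; n=4 → 16; n=5 → 16; n=6 → 16; n=7 → 16.
Total orbitals: 9 + 16 + 16 + 16 + 16 = 73.

73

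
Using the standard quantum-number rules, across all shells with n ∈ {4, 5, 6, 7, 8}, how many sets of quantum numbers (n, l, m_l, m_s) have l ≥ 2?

For each n in the range, tally the orbitals obeying l ≥ 2:
n=4 → 12; n=5 → 21; n=6 → 32; n=7 → 45; n=8 → 60.
Orbitals: 12 + 21 + 32 + 45 + 60 = 170. Including both spin states (m_s = ±1/2) gives 2 × 170 = 340 states.

340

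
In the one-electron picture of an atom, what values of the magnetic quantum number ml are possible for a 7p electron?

The 7p subshell has l = 1, and ml takes every integer from −l to +l. With l = 1 that gives the 3 values -1, 0, 1.

-1, 0, 1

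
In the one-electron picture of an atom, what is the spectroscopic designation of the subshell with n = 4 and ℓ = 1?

ℓ = 1 corresponds to the letter 'p', so the subshell is 4p.

4p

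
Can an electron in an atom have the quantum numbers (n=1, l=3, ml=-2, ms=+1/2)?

The orbital quantum number must satisfy 0 ≤ l ≤ n−1. With n = 1 the allowed l values are 0, so l = 3 is out of range.

Not allowed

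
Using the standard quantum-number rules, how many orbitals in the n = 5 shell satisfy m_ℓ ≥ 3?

3

Orbitals with m_ℓ ≥ 3, by ℓ: ℓ=3 → 1; ℓ=4 → 2.
Total orbitals: 1 + 2 = 3.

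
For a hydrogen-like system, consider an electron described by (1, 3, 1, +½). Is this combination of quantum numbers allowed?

No

The orbital quantum number must satisfy 0 ≤ ℓ ≤ n−1. With n = 1 the allowed ℓ values are 0, so ℓ = 3 is out of range.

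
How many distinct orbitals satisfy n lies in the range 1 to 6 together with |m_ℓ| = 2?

Go shell by shell, enumerating (ℓ, m_ℓ) with |m_ℓ| = 2:
n=3 → 2; n=4 → 4; n=5 → 6; n=6 → 8.
Total orbitals: 2 + 4 + 6 + 8 = 20.

20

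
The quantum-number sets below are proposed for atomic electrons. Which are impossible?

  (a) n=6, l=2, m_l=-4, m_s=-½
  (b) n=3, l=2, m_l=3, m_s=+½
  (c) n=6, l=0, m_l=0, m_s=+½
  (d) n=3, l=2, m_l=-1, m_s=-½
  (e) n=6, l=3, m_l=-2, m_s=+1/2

(a) has |m_l| = 4 > l = 2, violating −l ≤ m_l ≤ l.
(b) has |m_l| = 3 > l = 2, violating −l ≤ m_l ≤ l.
The remaining sets (c), (d), (e) satisfy all four rules.

(a) and (b)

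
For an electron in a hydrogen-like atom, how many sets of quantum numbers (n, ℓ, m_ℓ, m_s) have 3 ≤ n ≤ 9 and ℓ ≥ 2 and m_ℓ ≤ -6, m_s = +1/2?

10

Treat each shell separately and count matching orbitals:
n=7 → 1; n=8 → 3; n=9 → 6.
Orbitals: 1 + 3 + 6 = 10. With m_s fixed to +1/2 there is one state per orbital, so 10 states.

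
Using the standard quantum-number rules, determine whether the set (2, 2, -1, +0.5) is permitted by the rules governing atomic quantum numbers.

The orbital quantum number must satisfy 0 ≤ ℓ ≤ n−1. With n = 2 the allowed ℓ values are 0, 1, so ℓ = 2 is out of range.

Not allowed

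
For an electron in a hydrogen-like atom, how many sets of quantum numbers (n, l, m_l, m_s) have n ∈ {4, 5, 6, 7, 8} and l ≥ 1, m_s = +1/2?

Treat each shell separately and count matching orbitals:
n=4 → 15; n=5 → 24; n=6 → 35; n=7 → 48; n=8 → 63.
Orbitals: 15 + 24 + 35 + 48 + 63 = 185. With m_s fixed to +1/2 there is one state per orbital, so 185 states.

185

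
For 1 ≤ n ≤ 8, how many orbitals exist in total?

Total orbitals = 1² + 2² + 3² + 4² + 5² + 6² + 7² + 8² = 204.

204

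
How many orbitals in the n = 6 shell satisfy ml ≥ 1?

The n = 6 shell has l = 0 through 5; check each.
Per l-value: l=1 → 1; l=2 → 2; l=3 → 3; l=4 → 4; l=5 → 5.
Total orbitals: 1 + 2 + 3 + 4 + 5 = 15.

15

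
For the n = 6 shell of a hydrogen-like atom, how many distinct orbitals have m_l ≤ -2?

Go through l = 0, …, 5 (the values permitted for n = 6).
Orbitals with m_l ≤ -2, by l: l=2 → 1; l=3 → 2; l=4 → 3; l=5 → 4.
Total orbitals: 1 + 2 + 3 + 4 = 10.

10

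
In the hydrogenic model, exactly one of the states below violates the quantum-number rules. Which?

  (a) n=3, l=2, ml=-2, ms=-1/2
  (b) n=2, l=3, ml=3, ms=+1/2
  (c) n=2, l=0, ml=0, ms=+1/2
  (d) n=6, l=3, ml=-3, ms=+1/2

(b) has l = 3 ≥ n = 2, violating 0 ≤ l ≤ n−1.
The remaining sets (a), (c), (d) satisfy all four rules.

(b)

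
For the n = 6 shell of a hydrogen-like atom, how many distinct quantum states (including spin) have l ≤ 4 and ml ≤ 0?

30

With n = 6 the allowed l are 0, 1, …, 5.
The (l, ml) pairs meeting l ≤ 4 and ml ≤ 0 give: l=0 → 1; l=1 → 2; l=2 → 3; l=3 → 4; l=4 → 5.
Orbitals: 1 + 2 + 3 + 4 + 5 = 15. Each orbital carries two spin states, so 15 × 2 = 30 states.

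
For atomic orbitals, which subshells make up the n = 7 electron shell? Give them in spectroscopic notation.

For n = 7, ℓ runs from 0 to 6. In spectroscopic notation ℓ = 0,1,2,… ↔ s,p,d,f,g,h,i, so the subshells are 7s, 7p, 7d, 7f, 7g, 7h, 7i.

7s, 7p, 7d, 7f, 7g, 7h, 7i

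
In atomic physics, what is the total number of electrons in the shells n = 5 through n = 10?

Shell n has n² orbitals: 5²=25 + 6²=36 + 7²=49 + 8²=64 + 9²=81 + 10²=100 = 355 orbitals.
Two spin states per orbital: 2 × 355 = 710 electrons.

710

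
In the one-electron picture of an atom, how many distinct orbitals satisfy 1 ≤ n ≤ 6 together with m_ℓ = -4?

3

Go shell by shell, enumerating (ℓ, m_ℓ) with m_ℓ = -4:
n=5 → 1; n=6 → 2.
Total orbitals: 1 + 2 = 3.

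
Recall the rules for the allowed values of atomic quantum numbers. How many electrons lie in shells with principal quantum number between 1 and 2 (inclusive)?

Shell n has n² orbitals: 1²=1 + 2²=4 = 5 orbitals.
Two spin states per orbital: 2 × 5 = 10 electrons.

10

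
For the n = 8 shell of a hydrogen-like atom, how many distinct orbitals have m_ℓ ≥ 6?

With n = 8 the allowed ℓ are 0, 1, …, 7.
Per ℓ-value: ℓ=6 → 1; ℓ=7 → 2.
Total orbitals: 1 + 2 = 3.

3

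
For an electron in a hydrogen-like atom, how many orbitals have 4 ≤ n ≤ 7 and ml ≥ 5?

4

Work shell by shell — for each n, count the (l, ml) pairs that satisfy ml ≥ 5:
n=6 → 1; n=7 → 3.
Total orbitals: 1 + 3 = 4.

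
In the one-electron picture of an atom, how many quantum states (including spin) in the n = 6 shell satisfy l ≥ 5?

Go through l = 0, …, 5 (the values permitted for n = 6).
The (l, ml) pairs meeting l ≥ 5 give: l=5 → 11.
Orbitals: 11. Each orbital carries two spin states, so 11 × 2 = 22 states.

22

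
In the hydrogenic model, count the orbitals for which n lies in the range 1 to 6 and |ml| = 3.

Go shell by shell, enumerating (l, ml) with |ml| = 3:
n=4 → 2; n=5 → 4; n=6 → 6.
Total orbitals: 2 + 4 + 6 = 12.

12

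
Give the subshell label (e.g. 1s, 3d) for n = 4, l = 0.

l = 0 corresponds to the letter 's', so the subshell is 4s.

4s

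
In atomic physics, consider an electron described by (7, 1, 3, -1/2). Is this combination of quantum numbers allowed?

Not allowed

The magnetic quantum number must satisfy −ℓ ≤ m_ℓ ≤ ℓ. With ℓ = 1, m_ℓ can only be -1, 0, 1, so m_ℓ = 3 is forbidden.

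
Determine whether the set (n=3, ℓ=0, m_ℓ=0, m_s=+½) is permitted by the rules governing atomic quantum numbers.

n = 3 is a positive integer. ℓ = 0 satisfies 0 ≤ ℓ ≤ n−1 = 2. m_ℓ = 0 lies in the range −ℓ … +ℓ (here 0). m_s = +1/2 is one of ±1/2.
All four constraints are satisfied.

Allowed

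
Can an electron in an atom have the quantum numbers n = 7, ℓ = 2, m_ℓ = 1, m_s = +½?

n = 7 is a positive integer. ℓ = 2 satisfies 0 ≤ ℓ ≤ n−1 = 6. m_ℓ = 1 lies in the range −ℓ … +ℓ (here −2 … 2). m_s = +1/2 is one of ±1/2.
All four constraints are satisfied.

Valid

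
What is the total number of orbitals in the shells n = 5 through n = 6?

61

Shell n has n² orbitals: 5²=25 + 6²=36 = 61 orbitals.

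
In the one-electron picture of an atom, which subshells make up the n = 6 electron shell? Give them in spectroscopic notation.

For n = 6, l runs from 0 to 5. In spectroscopic notation l = 0,1,2,… ↔ s,p,d,f,g,h,i, so the subshells are 6s, 6p, 6d, 6f, 6g, 6h.

6s, 6p, 6d, 6f, 6g, 6h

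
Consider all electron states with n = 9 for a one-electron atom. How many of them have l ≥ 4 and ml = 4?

10

Go through l = 0, …, 8 (the values permitted for n = 9).
The (l, ml) pairs meeting l ≥ 4 and ml = 4 give: l=4 → 1; l=5 → 1; l=6 → 1; l=7 → 1; l=8 → 1.
Orbitals: 1 + 1 + 1 + 1 + 1 = 5. Each orbital carries two spin states, so 5 × 2 = 10 states.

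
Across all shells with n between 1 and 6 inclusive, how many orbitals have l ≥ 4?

For each n in the range, tally the orbitals obeying l ≥ 4:
n=5 → 9; n=6 → 20.
Total orbitals: 9 + 20 = 29.

29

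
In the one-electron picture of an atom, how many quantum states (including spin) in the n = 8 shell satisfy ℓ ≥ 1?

Contributions: ℓ=1 → 3; ℓ=2 → 5; ℓ=3 → 7; ℓ=4 → 9; ℓ=5 → 11; ℓ=6 → 13; ℓ=7 → 15.
Orbitals: 3 + 5 + 7 + 9 + 11 + 13 + 15 = 63. Each orbital carries two spin states, so 63 × 2 = 126 states.

126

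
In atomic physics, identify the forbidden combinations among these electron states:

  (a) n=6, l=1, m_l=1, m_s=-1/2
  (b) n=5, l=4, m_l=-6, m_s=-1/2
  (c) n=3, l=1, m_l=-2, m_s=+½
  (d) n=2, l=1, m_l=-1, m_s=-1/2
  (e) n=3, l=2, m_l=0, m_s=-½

(b) and (c)

(b) has |m_l| = 6 > l = 4, violating −l ≤ m_l ≤ l.
(c) has |m_l| = 2 > l = 1, violating −l ≤ m_l ≤ l.
The remaining sets (a), (d), (e) satisfy all four rules.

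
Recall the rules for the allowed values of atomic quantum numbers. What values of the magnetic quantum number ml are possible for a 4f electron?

-3, -2, -1, 0, 1, 2, 3

The 4f subshell has l = 3, and ml takes every integer from −l to +l. With l = 3 that gives the 7 values -3, -2, -1, 0, 1, 2, 3.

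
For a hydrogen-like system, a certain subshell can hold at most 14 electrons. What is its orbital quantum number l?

2(2l+1) = 14 ⇒ 2l+1 = 7 ⇒ l = 3.

l = 3 (f)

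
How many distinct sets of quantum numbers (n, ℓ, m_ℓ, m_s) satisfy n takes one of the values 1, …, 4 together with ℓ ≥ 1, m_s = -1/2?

Work shell by shell — for each n, count the (ℓ, m_ℓ) pairs that satisfy ℓ ≥ 1:
n=2 → 3; n=3 → 8; n=4 → 15.
Orbitals: 3 + 8 + 15 = 26. With m_s fixed to -1/2 there is one state per orbital, so 26 states.

26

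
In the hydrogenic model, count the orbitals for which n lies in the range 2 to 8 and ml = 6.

Treat each shell separately and count matching orbitals:
n=7 → 1; n=8 → 2.
Total orbitals: 1 + 2 = 3.

3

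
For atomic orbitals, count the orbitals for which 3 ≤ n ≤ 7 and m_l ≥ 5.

Work shell by shell — for each n, count the (l, m_l) pairs that satisfy m_l ≥ 5:
n=6 → 1; n=7 → 3.
Total orbitals: 1 + 3 = 4.

4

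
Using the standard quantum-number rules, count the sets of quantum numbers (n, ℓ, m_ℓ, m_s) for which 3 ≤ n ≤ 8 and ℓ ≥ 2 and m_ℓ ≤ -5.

Go shell by shell, enumerating (ℓ, m_ℓ) with ℓ ≥ 2 and m_ℓ ≤ -5:
n=6 → 1; n=7 → 3; n=8 → 6.
Orbitals: 1 + 3 + 6 = 10. Including both spin states (m_s = ±1/2) gives 2 × 10 = 20 states.

20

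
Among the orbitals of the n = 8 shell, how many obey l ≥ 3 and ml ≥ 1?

25

Per l-value: l=3 → 3; l=4 → 4; l=5 → 5; l=6 → 6; l=7 → 7.
Total orbitals: 3 + 4 + 5 + 6 + 7 = 25.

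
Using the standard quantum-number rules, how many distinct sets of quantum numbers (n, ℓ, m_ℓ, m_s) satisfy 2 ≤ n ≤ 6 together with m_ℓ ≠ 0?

For each n in the range, tally the orbitals obeying m_ℓ ≠ 0:
n=2 → 2; n=3 → 6; n=4 → 12; n=5 → 20; n=6 → 30.
Orbitals: 2 + 6 + 12 + 20 + 30 = 70. Including both spin states (m_s = ±1/2) gives 2 × 70 = 140 states.

140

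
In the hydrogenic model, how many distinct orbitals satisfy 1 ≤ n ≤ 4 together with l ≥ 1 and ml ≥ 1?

Count contributing orbitals for each principal shell:
n=2 → 1; n=3 → 3; n=4 → 6.
Total orbitals: 1 + 3 + 6 = 10.

10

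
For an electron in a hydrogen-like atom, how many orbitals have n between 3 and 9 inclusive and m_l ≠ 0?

Treat each shell separately and count matching orbitals:
n=3 → 6; n=4 → 12; n=5 → 20; n=6 → 30; n=7 → 42; n=8 → 56; n=9 → 72.
Total orbitals: 6 + 12 + 20 + 30 + 42 + 56 + 72 = 238.

238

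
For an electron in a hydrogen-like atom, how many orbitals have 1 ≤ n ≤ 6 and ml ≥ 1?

35

Per-shell orbital counts meeting the constraint:
n=2 → 1; n=3 → 3; n=4 → 6; n=5 → 10; n=6 → 15.
Total orbitals: 1 + 3 + 6 + 10 + 15 = 35.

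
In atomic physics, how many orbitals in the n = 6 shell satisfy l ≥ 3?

27

For n = 6, l ranges over 0 … 5.
Per l-value: l=3 → 7; l=4 → 9; l=5 → 11.
Total orbitals: 7 + 9 + 11 = 27.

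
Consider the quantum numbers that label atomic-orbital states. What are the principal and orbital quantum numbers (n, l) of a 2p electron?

n = 2, l = 1

The leading integer gives n = 2; the letter 'p' means l = 1.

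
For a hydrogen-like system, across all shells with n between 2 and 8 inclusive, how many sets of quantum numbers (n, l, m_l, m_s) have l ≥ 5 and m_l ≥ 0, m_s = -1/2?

Go shell by shell, enumerating (l, m_l) with l ≥ 5 and m_l ≥ 0:
n=6 → 6; n=7 → 13; n=8 → 21.
Orbitals: 6 + 13 + 21 = 40. With m_s fixed to -1/2 there is one state per orbital, so 40 states.

40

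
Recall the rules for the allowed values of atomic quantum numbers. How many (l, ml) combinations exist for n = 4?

16

The n = 4 shell contains n² = 4² = 16 orbitals.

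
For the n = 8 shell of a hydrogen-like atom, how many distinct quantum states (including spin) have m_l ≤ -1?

For n = 8, l ranges over 0 … 7.
The (l, m_l) pairs meeting m_l ≤ -1 give: l=1 → 1; l=2 → 2; l=3 → 3; l=4 → 4; l=5 → 5; l=6 → 6; l=7 → 7.
Orbitals: 1 + 2 + 3 + 4 + 5 + 6 + 7 = 28. Each orbital carries two spin states, so 28 × 2 = 56 states.

56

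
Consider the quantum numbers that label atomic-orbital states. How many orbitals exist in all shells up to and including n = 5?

Total orbitals = 1² + 2² + 3² + 4² + 5² = 55.

55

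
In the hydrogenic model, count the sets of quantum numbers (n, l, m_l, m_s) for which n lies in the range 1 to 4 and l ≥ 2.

34

Go shell by shell, enumerating (l, m_l) with l ≥ 2:
n=3 → 5; n=4 → 12.
Orbitals: 5 + 12 = 17. Including both spin states (m_s = ±1/2) gives 2 × 17 = 34 states.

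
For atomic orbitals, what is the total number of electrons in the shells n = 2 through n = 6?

Shell n has n² orbitals: 2²=4 + 3²=9 + 4²=16 + 5²=25 + 6²=36 = 90 orbitals.
Two spin states per orbital: 2 × 90 = 180 electrons.

180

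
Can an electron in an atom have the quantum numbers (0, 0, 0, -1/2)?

The principal quantum number must be a positive integer (n ≥ 1), but here n = 0.

No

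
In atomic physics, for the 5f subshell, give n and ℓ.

n = 5, ℓ = 3

The leading integer gives n = 5; the letter 'f' means ℓ = 3.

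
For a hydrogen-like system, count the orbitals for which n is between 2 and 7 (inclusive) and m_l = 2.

15

Treat each shell separately and count matching orbitals:
n=3 → 1; n=4 → 2; n=5 → 3; n=6 → 4; n=7 → 5.
Total orbitals: 1 + 2 + 3 + 4 + 5 = 15.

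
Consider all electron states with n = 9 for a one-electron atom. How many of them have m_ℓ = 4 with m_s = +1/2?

With n = 9 the allowed ℓ are 0, 1, …, 8.
Per ℓ-value: ℓ=4 → 1; ℓ=5 → 1; ℓ=6 → 1; ℓ=7 → 1; ℓ=8 → 1.
Orbitals: 1 + 1 + 1 + 1 + 1 = 5. With m_s fixed to a single value there is one state per orbital, giving 5 states.

5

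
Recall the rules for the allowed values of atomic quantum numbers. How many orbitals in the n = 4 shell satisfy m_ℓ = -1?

3

The (ℓ, m_ℓ) pairs meeting m_ℓ = -1 give: ℓ=1 → 1; ℓ=2 → 1; ℓ=3 → 1.
Total orbitals: 1 + 1 + 1 = 3.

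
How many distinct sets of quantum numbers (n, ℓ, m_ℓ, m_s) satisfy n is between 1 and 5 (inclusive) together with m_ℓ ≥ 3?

8

Count contributing orbitals for each principal shell:
n=4 → 1; n=5 → 3.
Orbitals: 1 + 3 = 4. Including both spin states (m_s = ±1/2) gives 2 × 4 = 8 states.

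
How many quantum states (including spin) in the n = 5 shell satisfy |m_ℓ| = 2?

12

The n = 5 shell has ℓ = 0 through 4; check each.
Orbitals with |m_ℓ| = 2, by ℓ: ℓ=2 → 2; ℓ=3 → 2; ℓ=4 → 2.
Orbitals: 2 + 2 + 2 = 6. Each orbital carries two spin states, so 6 × 2 = 12 states.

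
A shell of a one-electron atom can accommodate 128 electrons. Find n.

2n² = 128 ⇒ n² = 64 ⇒ n = 8.

n = 8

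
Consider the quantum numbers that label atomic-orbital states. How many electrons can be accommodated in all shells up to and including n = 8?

Total orbitals = 1² + 2² + 3² + 4² + 5² + 6² + 7² + 8² = 204. Doubling for spin gives 408 electrons.

408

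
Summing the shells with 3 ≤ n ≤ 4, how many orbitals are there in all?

Shell n has n² orbitals: 3²=9 + 4²=16 = 25 orbitals.

25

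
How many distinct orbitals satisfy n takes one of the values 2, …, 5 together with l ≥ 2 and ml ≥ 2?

Treat each shell separately and count matching orbitals:
n=3 → 1; n=4 → 3; n=5 → 6.
Total orbitals: 1 + 3 + 6 = 10.

10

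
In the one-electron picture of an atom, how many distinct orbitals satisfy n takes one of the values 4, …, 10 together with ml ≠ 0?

Work shell by shell — for each n, count the (l, ml) pairs that satisfy ml ≠ 0:
n=4 → 12; n=5 → 20; n=6 → 30; n=7 → 42; n=8 → 56; n=9 → 72; n=10 → 90.
Total orbitals: 12 + 20 + 30 + 42 + 56 + 72 + 90 = 322.

322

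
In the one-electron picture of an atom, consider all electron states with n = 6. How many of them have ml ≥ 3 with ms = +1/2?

6

The n = 6 shell has l = 0 through 5; check each.
The (l, ml) pairs meeting ml ≥ 3 give: l=3 → 1; l=4 → 2; l=5 → 3.
Orbitals: 1 + 2 + 3 = 6. With ms fixed to a single value there is one state per orbital, giving 6 states.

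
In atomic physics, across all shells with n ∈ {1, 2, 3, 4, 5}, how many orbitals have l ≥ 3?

Work shell by shell — for each n, count the (l, m_l) pairs that satisfy l ≥ 3:
n=4 → 7; n=5 → 16.
Total orbitals: 7 + 16 = 23.

23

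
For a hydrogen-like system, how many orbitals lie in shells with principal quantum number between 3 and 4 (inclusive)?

25

Shell n has n² orbitals: 3²=9 + 4²=16 = 25 orbitals.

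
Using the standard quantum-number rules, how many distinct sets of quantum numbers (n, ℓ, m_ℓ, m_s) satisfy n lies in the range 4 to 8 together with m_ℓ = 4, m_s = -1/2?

For each n in the range, tally the orbitals obeying m_ℓ = 4:
n=5 → 1; n=6 → 2; n=7 → 3; n=8 → 4.
Orbitals: 1 + 2 + 3 + 4 = 10. With m_s fixed to -1/2 there is one state per orbital, so 10 states.

10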